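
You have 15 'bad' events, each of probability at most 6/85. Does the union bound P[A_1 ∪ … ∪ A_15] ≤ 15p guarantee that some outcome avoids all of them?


Union bound: P[∪_{i=1}^{15} A_i] ≤ Σ_i P[A_i] ≤ 15·p = 15·(6/85) = 18/17.
Numerically: 18/17 ≈ 1.0588.
Is 18/17 < 1? NO.
Since the bound 18/17 is ≥ 1, the union bound is uninformative here; it does NOT by itself certify existence.

15·p = 18/17 ≈ 1.0588; existence NOT certified by the union bound.


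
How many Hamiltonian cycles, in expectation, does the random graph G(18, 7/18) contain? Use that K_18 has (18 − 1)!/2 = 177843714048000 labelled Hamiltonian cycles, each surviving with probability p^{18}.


K_18 has (18 − 1)!/2 = 177843714048000 labelled Hamiltonian cycles.
For each such Hamiltonian cycle H, let X_H = 1 if all 18 edges of H are present in G. Then P[X_H = 1] = p^{18} = (7/18)^{18} = 1628413597910449/39346408075296537575424.
By linearity: E[X] = Σ_H E[X_H] = 177843714048000 · p^{18} = 177843714048000 · 1628413597910449/39346408075296537575424 = 24246874921186846803875/3294258113514384.
Numerically: E[X] ≈ 7.36034e+06.

E[X] = 177843714048000 · (7/18)^{18} = 24246874921186846803875/3294258113514384 ≈ 7.36034e+06.


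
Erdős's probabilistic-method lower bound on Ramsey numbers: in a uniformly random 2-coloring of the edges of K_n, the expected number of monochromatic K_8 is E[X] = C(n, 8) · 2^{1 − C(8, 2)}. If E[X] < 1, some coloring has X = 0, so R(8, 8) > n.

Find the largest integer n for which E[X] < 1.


We need C(n, 8) · 2^{1 − 28} < 1, i.e. C(n, 8) < 2^{28 − 1} = 134217728.
Check values of n near the boundary:
  n = 41: C(41, 8) = 95548245; 95548245 < 134217728? YES
  n = 42: C(42, 8) = 118030185; 118030185 < 134217728? YES
  n = 43: C(43, 8) = 145008513; 145008513 < 134217728? NO
  n = 44: C(44, 8) = 177232627; 177232627 < 134217728? NO
  n = 45: C(45, 8) = 215553195; 215553195 < 134217728? NO
The largest n with C(n, 8) < 134217728 is n = 42 (where E[X] = 118030185/134217728 ≈ 0.8793934). Hence R(8, 8) > 42, i.e. R(8, 8) ≥ 43.

Largest n = 42; hence R(8, 8) > 42.


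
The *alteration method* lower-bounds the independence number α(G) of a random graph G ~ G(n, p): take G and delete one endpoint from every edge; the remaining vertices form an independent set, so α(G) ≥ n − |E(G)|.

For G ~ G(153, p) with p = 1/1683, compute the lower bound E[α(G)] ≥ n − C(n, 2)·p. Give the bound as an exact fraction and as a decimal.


E[|E(G)|] = C(153, 2)·p = 11628 · (1/1683) = 76/11.
E[α(G)] ≥ n − E[|E(G)|] = 153 − 76/11 = 1607/11.
Numerically: ≈ 146.090909.
(This is only a lower bound; the true E[α(G)] may be larger.)

E[α(G)] ≥ 1607/11 ≈ 146.090909.


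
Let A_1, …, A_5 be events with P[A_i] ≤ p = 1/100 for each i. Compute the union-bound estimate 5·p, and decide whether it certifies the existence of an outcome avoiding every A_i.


Union bound: P[∪_{i=1}^{5} A_i] ≤ Σ_i P[A_i] ≤ 5·p = 5·(1/100) = 1/20.
Numerically: 1/20 ≈ 0.050.
Is 1/20 < 1? YES.
Since P[∪ A_i] ≤ 1/20 < 1, the complement has P[∩ A_i^c] ≥ 1 − 1/20 = 19/20 > 0, so some outcome avoids every A_i.

5·p = 1/20 ≈ 0.050; existence CERTIFIED by the union bound.


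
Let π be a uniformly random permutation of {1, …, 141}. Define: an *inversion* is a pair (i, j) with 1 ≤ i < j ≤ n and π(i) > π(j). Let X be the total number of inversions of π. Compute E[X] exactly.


Write X = Σ X_I over the C(141, 2) = 9870 pairs i < j, with X_I the indicator of one inversion.
There are 9870 indicators.
For each fixed pair i < j, the values π(i) and π(j) are two distinct elements of {1, …, 141} in uniformly random order; by symmetry P[π(i) > π(j)] = 1/2.
By linearity: E[X] = 9870 · (1/2) = C(141, 2) · (1/2) = 9870/2 = 4935 ≈ 4935.0000.

E[X] = 4935 = 4935.0000.


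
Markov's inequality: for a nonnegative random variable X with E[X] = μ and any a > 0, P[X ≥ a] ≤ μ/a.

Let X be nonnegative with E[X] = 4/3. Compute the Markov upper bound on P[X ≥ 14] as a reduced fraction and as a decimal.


μ = E[X] = 4/3, a = 14.
Markov: P[X ≥ 14] ≤ μ/a = (4/3)/14 = 2/21.
Numerically: ≈ 0.09524.
(Since a = 14 > μ = 1.33333, the bound 2/21 is < 1 and informative.)

P[X ≥ 14] ≤ 2/21 ≈ 0.09524.


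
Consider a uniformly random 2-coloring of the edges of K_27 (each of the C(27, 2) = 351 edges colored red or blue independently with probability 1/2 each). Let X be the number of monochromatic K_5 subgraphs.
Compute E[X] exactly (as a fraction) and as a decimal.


Let X = Σ_S X_S over the C(27, 5) = 80730 subsets S of size 5, where X_S = 1 if the K_5 on S is monochromatic.
For a fixed S, the K_5 on S has C(5, 2) = 10 edges. P[all 10 edges red] = (1/2)^10, and likewise for blue, so P[monochromatic] = 2·(1/2)^10 = 2^{1 − 10} = 1/512.
By linearity of expectation: E[X] = C(27, 5) · 2^{1 − 10} = 80730 · 1/512 = 40365/256.
Numerically: E[X] ≈ 157.67578.

E[X] = C(27,5)·2^(1−C(5,2)) = 40365/256 ≈ 157.67578.


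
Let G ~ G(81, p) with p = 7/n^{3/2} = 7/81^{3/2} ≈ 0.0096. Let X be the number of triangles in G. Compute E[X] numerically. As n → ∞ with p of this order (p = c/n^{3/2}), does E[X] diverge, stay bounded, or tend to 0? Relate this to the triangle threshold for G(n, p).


Number of potential triangles: C(81, 3) = 85320.
Each occurs with probability p³ ≈ (0.0096)³ ≈ 8.85343e-07.
By linearity: E[X] = C(81, 3)·p³ ≈ 85320 · 8.85343e-07 ≈ 0.076.
Since α = 3/2 > 1, p = c/n^{3/2} = o(1/n) is below the triangle threshold p ~ 1/n. Asymptotically E[X] ~ (c³/6)·n^{3(1−α)} = (7³/6)·n^{-1.5} → 0, so by Markov's inequality G has no triangles w.h.p.

E[X] ≈ 0.076; in regime p = Θ(1/n^{3/2}) E[X] tends to 0 (below the triangle threshold p ~ 1/n).


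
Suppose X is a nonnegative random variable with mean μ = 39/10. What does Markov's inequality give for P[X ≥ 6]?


μ = E[X] = 39/10, a = 6.
Markov: P[X ≥ 6] ≤ μ/a = (39/10)/6 = 13/20.
Numerically: ≈ 0.65000.
(Since a = 6 > μ = 3.90000, the bound 13/20 is < 1 and informative.)

P[X ≥ 6] ≤ 13/20 ≈ 0.65000.


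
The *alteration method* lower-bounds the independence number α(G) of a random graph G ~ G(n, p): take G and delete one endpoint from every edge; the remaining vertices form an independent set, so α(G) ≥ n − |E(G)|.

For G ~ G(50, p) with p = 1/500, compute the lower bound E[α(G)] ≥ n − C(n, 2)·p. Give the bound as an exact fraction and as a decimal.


E[|E(G)|] = C(50, 2)·p = 1225 · (1/500) = 49/20.
E[α(G)] ≥ n − E[|E(G)|] = 50 − 49/20 = 951/20.
Numerically: ≈ 47.5500.
(This is only a lower bound; the true E[α(G)] may be larger.)

E[α(G)] ≥ 951/20 ≈ 47.5500.


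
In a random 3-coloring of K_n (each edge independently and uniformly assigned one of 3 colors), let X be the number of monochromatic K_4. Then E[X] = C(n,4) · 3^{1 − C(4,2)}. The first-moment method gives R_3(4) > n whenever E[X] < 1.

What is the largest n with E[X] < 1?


We need C(n, 4) · 3^{1 − 6} < 1, i.e. C(n, 4) < 3^{6 − 1} = 243.
Check values of n near the boundary:
  n = 8: C(8, 4) = 70; 70 < 243? YES
  n = 9: C(9, 4) = 126; 126 < 243? YES
  n = 10: C(10, 4) = 210; 210 < 243? YES
  n = 11: C(11, 4) = 330; 330 < 243? NO
  n = 12: C(12, 4) = 495; 495 < 243? NO
  n = 13: C(13, 4) = 715; 715 < 243? NO
The largest n with C(n, 4) < 243 is n = 10 (where E[X] = 70/81 ≈ 0.864198). Hence R_3(4) > 10, i.e. R_3(4) ≥ 11.

Largest n = 10; hence R_3(4) > 10.


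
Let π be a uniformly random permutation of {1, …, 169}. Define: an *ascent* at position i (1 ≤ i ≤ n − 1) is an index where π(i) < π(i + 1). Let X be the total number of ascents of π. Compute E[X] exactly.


Write X = Σ X_I over i = 1, …, 168, with X_I the indicator of one ascent.
There are 168 indicators.
For each fixed i, the pair (π(i), π(i+1)) is a uniformly random ordered pair of distinct values from {1, …, 169}; by symmetry P[π(i) < π(i+1)] = 1/2.
By linearity: E[X] = 168 · (1/2) = (169 − 1) · (1/2) = 84 ≈ 84.000.

E[X] = 84 = 84.000.


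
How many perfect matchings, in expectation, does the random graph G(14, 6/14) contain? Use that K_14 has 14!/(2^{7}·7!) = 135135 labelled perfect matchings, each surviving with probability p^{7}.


K_14 has 14!/(2^{7}·7!) = 135135 labelled perfect matchings.
For each such perfect matching H, let X_H = 1 if all 7 edges of H are present in G. Then P[X_H = 1] = p^{7} = (3/7)^{7} = 2187/823543.
Summing the indicators: E[X] = Σ_H E[X_H] = 135135 · p^{7} = 135135 · 2187/823543 = 42220035/117649.
Numerically: E[X] ≈ 358.864.

E[X] = 135135 · (3/7)^{7} = 42220035/117649 ≈ 358.864.


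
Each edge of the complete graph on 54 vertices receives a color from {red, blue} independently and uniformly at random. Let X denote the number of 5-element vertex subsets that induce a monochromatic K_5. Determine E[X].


Let X = Σ_S X_S over the C(54, 5) = 3162510 subsets S of size 5, where X_S = 1 if the K_5 on S is monochromatic.
For a fixed S, the K_5 on S has C(5, 2) = 10 edges. P[all 10 edges red] = (1/2)^10, and likewise for blue, so P[monochromatic] = 2·(1/2)^10 = 2^{1 − 10} = 1/512.
By linearity of expectation: E[X] = C(54, 5) · 2^{1 − 10} = 3162510 · 1/512 = 1581255/256.
Numerically: E[X] ≈ 6176.777.

E[X] = C(54,5)·2^(1−C(5,2)) = 1581255/256 ≈ 6176.777.


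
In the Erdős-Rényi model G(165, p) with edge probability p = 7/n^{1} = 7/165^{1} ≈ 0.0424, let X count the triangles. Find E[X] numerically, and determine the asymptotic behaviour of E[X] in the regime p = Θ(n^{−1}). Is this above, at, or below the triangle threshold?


Number of potential triangles: C(165, 3) = 735130.
Each occurs with probability p³ ≈ (0.0424)³ ≈ 7.63558e-05.
By linearity: E[X] = C(165, 3)·p³ ≈ 735130 · 7.63558e-05 ≈ 56.131.
Here α = 1, so p = 7/n is exactly at the triangle threshold p ~ 1/n. Asymptotically E[X] → c³/6 = 7³/6 = 343/6 ≈ 57.167, a bounded constant. In this regime the triangle count is asymptotically Poisson(c³/6).

E[X] ≈ 56.131; in regime p = Θ(1/n^{1}) E[X] stays bounded (at the triangle threshold p ~ 1/n).


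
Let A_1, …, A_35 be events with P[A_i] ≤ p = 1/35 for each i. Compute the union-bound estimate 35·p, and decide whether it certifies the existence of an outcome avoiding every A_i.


Union bound: P[∪_{i=1}^{35} A_i] ≤ Σ_i P[A_i] ≤ 35·p = 35·(1/35) = 1.
Numerically: 1 ≈ 1.000000.
Is 1 < 1? NO.
Since the bound 1 is ≥ 1, the union bound is uninformative here; it does NOT by itself certify existence.

35·p = 1 ≈ 1.000000; existence NOT certified by the union bound.


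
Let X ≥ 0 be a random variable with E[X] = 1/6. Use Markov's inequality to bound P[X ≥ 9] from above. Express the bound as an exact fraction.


μ = E[X] = 1/6, a = 9.
Markov: P[X ≥ 9] ≤ μ/a = (1/6)/9 = 1/54.
Numerically: ≈ 0.019.
(Since a = 9 > μ = 0.167, the bound 1/54 is < 1 and informative.)

P[X ≥ 9] ≤ 1/54 ≈ 0.019.


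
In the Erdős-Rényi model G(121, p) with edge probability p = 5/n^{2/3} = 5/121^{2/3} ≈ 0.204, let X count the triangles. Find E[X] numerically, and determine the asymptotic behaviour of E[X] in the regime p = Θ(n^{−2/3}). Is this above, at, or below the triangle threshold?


Number of potential triangles: C(121, 3) = 287980.
Each occurs with probability p³ ≈ (0.204)³ ≈ 8.53767e-03.
By linearity: E[X] = C(121, 3)·p³ ≈ 287980 · 8.53767e-03 ≈ 2458.678.
Since α = 2/3 < 1, p = c/n^{2/3} ≫ 1/n is above the triangle threshold p ~ 1/n. Asymptotically E[X] ~ (c³/6)·n^{3(1−α)} = (5³/6)·n^{1} → ∞; triangles are abundant w.h.p.

E[X] ≈ 2458.678; in regime p = Θ(1/n^{2/3}) E[X] diverges (above the triangle threshold p ~ 1/n).


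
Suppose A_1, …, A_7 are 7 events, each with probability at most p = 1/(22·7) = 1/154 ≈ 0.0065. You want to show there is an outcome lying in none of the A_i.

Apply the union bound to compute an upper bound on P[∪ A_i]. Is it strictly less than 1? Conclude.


Union bound: P[∪_{i=1}^{7} A_i] ≤ Σ_i P[A_i] ≤ 7·p = 7·(1/154) = 1/22.
Numerically: 1/22 ≈ 0.0455.
Is 1/22 < 1? YES.
Since P[∪ A_i] ≤ 1/22 < 1, the complement has P[∩ A_i^c] ≥ 1 − 1/22 = 21/22 > 0, so some outcome avoids every A_i.

7·p = 1/22 ≈ 0.0455; existence CERTIFIED by the union bound.


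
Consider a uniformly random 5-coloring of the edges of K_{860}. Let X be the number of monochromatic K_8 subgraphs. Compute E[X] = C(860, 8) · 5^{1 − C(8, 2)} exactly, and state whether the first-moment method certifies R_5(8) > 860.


E[X] = C(860, 8) · 5^{1 − 28} = 7182671140665308145 · 5^{−27} = 7182671140665308145/7450580596923828125.
As a reduced fraction: E[X] = 1436534228133061629/1490116119384765625 ≈ 0.964042.
Is E[X] < 1? YES.
Since E[X] < 1, there exists a 5-coloring of K_{860} with no monochromatic K_8; hence R_5(8) > 860.

E[X] = 1436534228133061629/1490116119384765625 ≈ 0.964042; E[X] < 1, so R_5(8) > 860.


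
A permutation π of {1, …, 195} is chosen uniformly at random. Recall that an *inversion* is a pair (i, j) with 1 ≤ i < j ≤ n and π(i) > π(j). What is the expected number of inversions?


Write X = Σ X_I over the C(195, 2) = 18915 pairs i < j, with X_I the indicator of one inversion.
There are 18915 indicators.
For each fixed pair i < j, the values π(i) and π(j) are two distinct elements of {1, …, 195} in uniformly random order; by symmetry P[π(i) > π(j)] = 1/2.
By linearity: E[X] = 18915 · (1/2) = C(195, 2) · (1/2) = 18915/2 = 18915/2 ≈ 9457.500000.

E[X] = 18915/2 = 9457.500000.


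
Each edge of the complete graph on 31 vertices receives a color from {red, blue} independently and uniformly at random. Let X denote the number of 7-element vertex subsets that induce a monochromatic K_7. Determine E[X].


Let X = Σ_S X_S over the C(31, 7) = 2629575 subsets S of size 7, where X_S = 1 if the K_7 on S is monochromatic.
For a fixed S, the K_7 on S has C(7, 2) = 21 edges. P[all 21 edges red] = (1/2)^21, and likewise for blue, so P[monochromatic] = 2·(1/2)^21 = 2^{1 − 21} = 1/1048576.
By linearity: E[X] = C(31, 7) · 2^{1 − 21} = 2629575 · 1/1048576 = 2629575/1048576.
Numerically: E[X] ≈ 2.508.

E[X] = C(31,7)·2^(1−C(7,2)) = 2629575/1048576 ≈ 2.508.


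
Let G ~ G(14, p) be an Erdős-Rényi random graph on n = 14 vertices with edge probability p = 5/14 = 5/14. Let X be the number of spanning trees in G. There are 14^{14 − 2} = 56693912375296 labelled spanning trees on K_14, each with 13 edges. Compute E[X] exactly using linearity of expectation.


K_14 has 14^{14 − 2} = 56693912375296 labelled spanning trees.
For each such spanning tree H, let X_H = 1 if all 13 edges of H are present in G. Then P[X_H = 1] = p^{13} = (5/14)^{13} = 1220703125/793714773254144.
By linearity of expectation: E[X] = Σ_H E[X_H] = 56693912375296 · p^{13} = 56693912375296 · 1220703125/793714773254144 = 1220703125/14.
Numerically: E[X] ≈ 8.71931e+07.

E[X] = 56693912375296 · (5/14)^{13} = 1220703125/14 ≈ 8.71931e+07.


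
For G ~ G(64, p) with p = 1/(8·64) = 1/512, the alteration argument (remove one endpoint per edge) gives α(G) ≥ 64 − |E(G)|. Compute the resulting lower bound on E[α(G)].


E[|E(G)|] = C(64, 2)·p = 2016 · (1/512) = 63/16.
E[α(G)] ≥ n − E[|E(G)|] = 64 − 63/16 = 961/16.
Numerically: ≈ 60.062500.
(This is only a lower bound; the true E[α(G)] may be larger.)

E[α(G)] ≥ 961/16 ≈ 60.062500.


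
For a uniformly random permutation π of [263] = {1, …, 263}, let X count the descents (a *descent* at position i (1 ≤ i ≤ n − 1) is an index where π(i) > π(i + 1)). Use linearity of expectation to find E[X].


Write X = Σ X_I over i = 1, …, 262, with X_I the indicator of one descent.
There are 262 indicators.
For each fixed i, the pair (π(i), π(i+1)) is a uniformly random ordered pair of distinct values from {1, …, 263}; by symmetry P[π(i) > π(i+1)] = 1/2.
By linearity: E[X] = 262 · (1/2) = (263 − 1) · (1/2) = 131 ≈ 131.00000.

E[X] = 131 = 131.00000.


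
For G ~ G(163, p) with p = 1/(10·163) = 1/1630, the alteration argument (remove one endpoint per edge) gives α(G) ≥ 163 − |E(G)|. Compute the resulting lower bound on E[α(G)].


E[|E(G)|] = C(163, 2)·p = 13203 · (1/1630) = 81/10.
E[α(G)] ≥ n − E[|E(G)|] = 163 − 81/10 = 1549/10.
Numerically: ≈ 154.9000.
(This is only a lower bound; the true E[α(G)] may be larger.)

E[α(G)] ≥ 1549/10 ≈ 154.9000.


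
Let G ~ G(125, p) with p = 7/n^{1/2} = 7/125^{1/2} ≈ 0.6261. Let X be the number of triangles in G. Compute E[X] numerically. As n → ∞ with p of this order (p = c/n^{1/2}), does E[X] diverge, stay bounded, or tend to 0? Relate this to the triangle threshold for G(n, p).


Number of potential triangles: C(125, 3) = 317750.
Each occurs with probability p³ ≈ (0.6261)³ ≈ 2.4543082e-01.
By linearity: E[X] = C(125, 3)·p³ ≈ 317750 · 2.4543082e-01 ≈ 77985.64344.
Since α = 1/2 < 1, p = c/n^{1/2} ≫ 1/n is above the triangle threshold p ~ 1/n. Asymptotically E[X] ~ (c³/6)·n^{3(1−α)} = (7³/6)·n^{1.5} → ∞; triangles are abundant w.h.p.

E[X] ≈ 77985.64344; in regime p = Θ(1/n^{1/2}) E[X] diverges (above the triangle threshold p ~ 1/n).


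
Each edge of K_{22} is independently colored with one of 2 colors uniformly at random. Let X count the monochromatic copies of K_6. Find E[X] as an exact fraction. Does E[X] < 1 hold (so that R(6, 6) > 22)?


E[X] = C(22, 6) · 2^{1 − 15} = 74613 · 2^{−14} = 74613/16384.
As a reduced fraction: E[X] = 74613/16384 ≈ 4.5540161.
Is E[X] < 1? NO.
Since E[X] ≥ 1, the first-moment bound is inconclusive at n = 22; it does NOT by itself certify R(6, 6) > 22.

E[X] = 74613/16384 ≈ 4.5540161; E[X] ≥ 1; first-moment method inconclusive here.


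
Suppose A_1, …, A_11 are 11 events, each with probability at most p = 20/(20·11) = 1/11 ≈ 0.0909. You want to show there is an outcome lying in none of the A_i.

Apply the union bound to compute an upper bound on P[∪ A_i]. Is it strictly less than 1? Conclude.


Union bound: P[∪_{i=1}^{11} A_i] ≤ Σ_i P[A_i] ≤ 11·p = 11·(1/11) = 1.
Numerically: 1 ≈ 1.0000.
Is 1 < 1? NO.
Since the bound 1 is ≥ 1, the union bound is uninformative here; it does NOT by itself certify existence.

11·p = 1 ≈ 1.0000; existence NOT certified by the union bound.


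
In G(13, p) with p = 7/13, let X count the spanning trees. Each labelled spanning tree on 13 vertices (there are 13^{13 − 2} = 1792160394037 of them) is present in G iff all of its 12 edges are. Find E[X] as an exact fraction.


K_13 has 13^{13 − 2} = 1792160394037 labelled spanning trees.
For each such spanning tree H, let X_H = 1 if all 12 edges of H are present in G. Then P[X_H = 1] = p^{12} = (7/13)^{12} = 13841287201/23298085122481.
By linearity: E[X] = Σ_H E[X_H] = 1792160394037 · p^{12} = 1792160394037 · 13841287201/23298085122481 = 13841287201/13.
Numerically: E[X] ≈ 1.06e+09.

E[X] = 1792160394037 · (7/13)^{12} = 13841287201/13 ≈ 1.06e+09.


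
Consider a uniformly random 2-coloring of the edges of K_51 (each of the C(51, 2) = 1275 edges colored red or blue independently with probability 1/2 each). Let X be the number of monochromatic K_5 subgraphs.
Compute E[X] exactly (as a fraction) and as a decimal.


Let X = Σ_S X_S over the C(51, 5) = 2349060 subsets S of size 5, where X_S = 1 if the K_5 on S is monochromatic.
For a fixed S, the K_5 on S has C(5, 2) = 10 edges. P[all 10 edges red] = (1/2)^10, and likewise for blue, so P[monochromatic] = 2·(1/2)^10 = 2^{1 − 10} = 1/512.
Summing: E[X] = C(51, 5) · 2^{1 − 10} = 2349060 · 1/512 = 587265/128.
Numerically: E[X] ≈ 4588.0078.

E[X] = C(51,5)·2^(1−C(5,2)) = 587265/128 ≈ 4588.0078.


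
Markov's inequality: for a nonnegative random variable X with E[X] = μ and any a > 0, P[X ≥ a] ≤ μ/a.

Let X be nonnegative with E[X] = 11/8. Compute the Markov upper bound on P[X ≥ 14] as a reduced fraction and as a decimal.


μ = E[X] = 11/8, a = 14.
Markov: P[X ≥ 14] ≤ μ/a = (11/8)/14 = 11/112.
Numerically: ≈ 0.09821.
(Since a = 14 > μ = 1.37500, the bound 11/112 is < 1 and informative.)

P[X ≥ 14] ≤ 11/112 ≈ 0.09821.


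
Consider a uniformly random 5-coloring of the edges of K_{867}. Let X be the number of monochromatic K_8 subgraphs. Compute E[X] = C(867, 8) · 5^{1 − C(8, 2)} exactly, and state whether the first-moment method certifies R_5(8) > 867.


E[X] = C(867, 8) · 5^{1 − 28} = 7665949963452117060 · 5^{−27} = 7665949963452117060/7450580596923828125.
As a reduced fraction: E[X] = 1533189992690423412/1490116119384765625 ≈ 1.0289.
Is E[X] < 1? NO.
Since E[X] ≥ 1, the first-moment bound is inconclusive at n = 867; it does NOT by itself certify R_5(8) > 867.

E[X] = 1533189992690423412/1490116119384765625 ≈ 1.0289; E[X] ≥ 1; first-moment method inconclusive here.


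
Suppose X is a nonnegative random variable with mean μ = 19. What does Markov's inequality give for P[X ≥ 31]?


μ = E[X] = 19, a = 31.
Markov: P[X ≥ 31] ≤ μ/a = (19)/31 = 19/31.
Numerically: ≈ 0.612903.
(Since a = 31 > μ = 19.000000, the bound 19/31 is < 1 and informative.)

P[X ≥ 31] ≤ 19/31 ≈ 0.612903.


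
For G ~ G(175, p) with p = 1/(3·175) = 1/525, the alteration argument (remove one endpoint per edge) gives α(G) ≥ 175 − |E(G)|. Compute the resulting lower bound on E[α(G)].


E[|E(G)|] = C(175, 2)·p = 15225 · (1/525) = 29.
E[α(G)] ≥ n − E[|E(G)|] = 175 − 29 = 146.
Numerically: ≈ 146.000000.
(This is only a lower bound; the true E[α(G)] may be larger.)

E[α(G)] ≥ 146 ≈ 146.000000.


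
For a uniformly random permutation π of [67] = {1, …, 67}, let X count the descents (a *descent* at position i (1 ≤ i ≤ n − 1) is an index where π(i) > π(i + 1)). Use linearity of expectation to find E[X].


Write X = Σ X_I over i = 1, …, 66, with X_I the indicator of one descent.
There are 66 indicators.
For each fixed i, the pair (π(i), π(i+1)) is a uniformly random ordered pair of distinct values from {1, …, 67}; by symmetry P[π(i) > π(i+1)] = 1/2.
By linearity: E[X] = 66 · (1/2) = (67 − 1) · (1/2) = 33 ≈ 33.000000.

E[X] = 33 = 33.000000.


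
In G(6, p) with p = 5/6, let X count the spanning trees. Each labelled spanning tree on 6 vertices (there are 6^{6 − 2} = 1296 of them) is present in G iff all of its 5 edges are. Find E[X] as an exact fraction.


K_6 has 6^{6 − 2} = 1296 labelled spanning trees.
For each such spanning tree H, let X_H = 1 if all 5 edges of H are present in G. Then P[X_H = 1] = p^{5} = (5/6)^{5} = 3125/7776.
By linearity: E[X] = Σ_H E[X_H] = 1296 · p^{5} = 1296 · 3125/7776 = 3125/6.
Numerically: E[X] ≈ 520.83.

E[X] = 1296 · (5/6)^{5} = 3125/6 ≈ 520.83.


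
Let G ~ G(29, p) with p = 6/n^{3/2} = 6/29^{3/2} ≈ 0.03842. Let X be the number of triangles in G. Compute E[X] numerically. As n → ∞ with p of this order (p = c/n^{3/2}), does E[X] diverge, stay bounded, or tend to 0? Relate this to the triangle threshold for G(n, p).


Number of potential triangles: C(29, 3) = 3654.
Each occurs with probability p³ ≈ (0.03842)³ ≈ 5.671041e-05.
By linearity: E[X] = C(29, 3)·p³ ≈ 3654 · 5.671041e-05 ≈ 0.2072.
Since α = 3/2 > 1, p = c/n^{3/2} = o(1/n) is below the triangle threshold p ~ 1/n. Asymptotically E[X] ~ (c³/6)·n^{3(1−α)} = (6³/6)·n^{-1.5} → 0, so by Markov's inequality G has no triangles w.h.p.

E[X] ≈ 0.2072; in regime p = Θ(1/n^{3/2}) E[X] tends to 0 (below the triangle threshold p ~ 1/n).


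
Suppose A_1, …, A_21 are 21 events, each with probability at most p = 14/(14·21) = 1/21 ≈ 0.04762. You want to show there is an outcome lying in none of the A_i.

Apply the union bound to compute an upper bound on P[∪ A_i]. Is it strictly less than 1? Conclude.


Union bound: P[∪_{i=1}^{21} A_i] ≤ Σ_i P[A_i] ≤ 21·p = 21·(1/21) = 1.
Numerically: 1 ≈ 1.00000.
Is 1 < 1? NO.
Since the bound 1 is ≥ 1, the union bound is uninformative here; it does NOT by itself certify existence.

21·p = 1 ≈ 1.00000; existence NOT certified by the union bound.


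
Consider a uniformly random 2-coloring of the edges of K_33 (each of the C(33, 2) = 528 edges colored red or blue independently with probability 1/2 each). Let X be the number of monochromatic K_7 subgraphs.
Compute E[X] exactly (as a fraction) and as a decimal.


Let X = Σ_S X_S over the C(33, 7) = 4272048 subsets S of size 7, where X_S = 1 if the K_7 on S is monochromatic.
For a fixed S, the K_7 on S has C(7, 2) = 21 edges. P[all 21 edges red] = (1/2)^21, and likewise for blue, so P[monochromatic] = 2·(1/2)^21 = 2^{1 − 21} = 1/1048576.
By linearity: E[X] = C(33, 7) · 2^{1 − 21} = 4272048 · 1/1048576 = 267003/65536.
Numerically: E[X] ≈ 4.074142.

E[X] = C(33,7)·2^(1−C(7,2)) = 267003/65536 ≈ 4.074142.


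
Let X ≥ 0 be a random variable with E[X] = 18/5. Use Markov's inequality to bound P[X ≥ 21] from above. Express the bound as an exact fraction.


μ = E[X] = 18/5, a = 21.
Markov: P[X ≥ 21] ≤ μ/a = (18/5)/21 = 6/35.
Numerically: ≈ 0.1714.
(Since a = 21 > μ = 3.6000, the bound 6/35 is < 1 and informative.)

P[X ≥ 21] ≤ 6/35 ≈ 0.1714.


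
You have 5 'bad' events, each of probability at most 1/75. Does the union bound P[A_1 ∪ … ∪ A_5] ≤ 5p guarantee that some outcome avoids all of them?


Union bound: P[∪_{i=1}^{5} A_i] ≤ Σ_i P[A_i] ≤ 5·p = 5·(1/75) = 1/15.
Numerically: 1/15 ≈ 0.066667.
Is 1/15 < 1? YES.
Since P[∪ A_i] ≤ 1/15 < 1, the complement has P[∩ A_i^c] ≥ 1 − 1/15 = 14/15 > 0, so some outcome avoids every A_i.

5·p = 1/15 ≈ 0.066667; existence CERTIFIED by the union bound.


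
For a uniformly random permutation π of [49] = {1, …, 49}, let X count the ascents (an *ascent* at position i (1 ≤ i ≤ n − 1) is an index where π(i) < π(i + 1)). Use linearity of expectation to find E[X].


Write X = Σ X_I over i = 1, …, 48, with X_I the indicator of one ascent.
There are 48 indicators.
For each fixed i, the pair (π(i), π(i+1)) is a uniformly random ordered pair of distinct values from {1, …, 49}; by symmetry P[π(i) < π(i+1)] = 1/2.
By linearity: E[X] = 48 · (1/2) = (49 − 1) · (1/2) = 24 ≈ 24.00000.

E[X] = 24 = 24.00000.


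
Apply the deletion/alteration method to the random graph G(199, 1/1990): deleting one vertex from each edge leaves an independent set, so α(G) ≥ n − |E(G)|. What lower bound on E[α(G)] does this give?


E[|E(G)|] = C(199, 2)·p = 19701 · (1/1990) = 99/10.
E[α(G)] ≥ n − E[|E(G)|] = 199 − 99/10 = 1891/10.
Numerically: ≈ 189.1000.
(This is only a lower bound; the true E[α(G)] may be larger.)

E[α(G)] ≥ 1891/10 ≈ 189.1000.


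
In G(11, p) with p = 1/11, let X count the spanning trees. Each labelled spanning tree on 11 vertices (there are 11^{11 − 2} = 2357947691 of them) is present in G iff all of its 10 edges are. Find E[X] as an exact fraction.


K_11 has 11^{11 − 2} = 2357947691 labelled spanning trees.
For each such spanning tree H, let X_H = 1 if all 10 edges of H are present in G. Then P[X_H = 1] = p^{10} = (1/11)^{10} = 1/25937424601.
By linearity of expectation: E[X] = Σ_H E[X_H] = 2357947691 · p^{10} = 2357947691 · 1/25937424601 = 1/11.
Numerically: E[X] ≈ 0.0909.

E[X] = 2357947691 · (1/11)^{10} = 1/11 ≈ 0.0909.


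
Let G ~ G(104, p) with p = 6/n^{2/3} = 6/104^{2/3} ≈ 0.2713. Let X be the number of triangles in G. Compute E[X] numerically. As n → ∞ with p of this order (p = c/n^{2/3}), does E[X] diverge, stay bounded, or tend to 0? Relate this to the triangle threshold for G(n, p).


Number of potential triangles: C(104, 3) = 182104.
Each occurs with probability p³ ≈ (0.2713)³ ≈ 1.997041e-02.
By linearity: E[X] = C(104, 3)·p³ ≈ 182104 · 1.997041e-02 ≈ 3636.6923.
Since α = 2/3 < 1, p = c/n^{2/3} ≫ 1/n is above the triangle threshold p ~ 1/n. Asymptotically E[X] ~ (c³/6)·n^{3(1−α)} = (6³/6)·n^{1} → ∞; triangles are abundant w.h.p.

E[X] ≈ 3636.6923; in regime p = Θ(1/n^{2/3}) E[X] diverges (above the triangle threshold p ~ 1/n).


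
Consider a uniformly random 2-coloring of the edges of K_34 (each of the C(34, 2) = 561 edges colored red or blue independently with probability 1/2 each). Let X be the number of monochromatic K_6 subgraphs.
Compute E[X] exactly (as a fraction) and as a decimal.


Let X = Σ_S X_S over the C(34, 6) = 1344904 subsets S of size 6, where X_S = 1 if the K_6 on S is monochromatic.
For a fixed S, the K_6 on S has C(6, 2) = 15 edges. P[all 15 edges red] = (1/2)^15, and likewise for blue, so P[monochromatic] = 2·(1/2)^15 = 2^{1 − 15} = 1/16384.
By linearity of expectation: E[X] = C(34, 6) · 2^{1 − 15} = 1344904 · 1/16384 = 168113/2048.
Numerically: E[X] ≈ 82.086426.

E[X] = C(34,6)·2^(1−C(6,2)) = 168113/2048 ≈ 82.086426.


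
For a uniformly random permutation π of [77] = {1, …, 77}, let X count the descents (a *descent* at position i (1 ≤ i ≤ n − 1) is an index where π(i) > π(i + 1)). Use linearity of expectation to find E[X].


Write X = Σ X_I over i = 1, …, 76, with X_I the indicator of one descent.
There are 76 indicators.
For each fixed i, the pair (π(i), π(i+1)) is a uniformly random ordered pair of distinct values from {1, …, 77}; by symmetry P[π(i) > π(i+1)] = 1/2.
By linearity: E[X] = 76 · (1/2) = (77 − 1) · (1/2) = 38 ≈ 38.000.

E[X] = 38 = 38.000.


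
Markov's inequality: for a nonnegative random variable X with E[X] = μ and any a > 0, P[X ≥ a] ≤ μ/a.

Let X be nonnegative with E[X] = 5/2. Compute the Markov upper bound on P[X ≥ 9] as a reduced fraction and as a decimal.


μ = E[X] = 5/2, a = 9.
Markov: P[X ≥ 9] ≤ μ/a = (5/2)/9 = 5/18.
Numerically: ≈ 0.2778.
(Since a = 9 > μ = 2.5000, the bound 5/18 is < 1 and informative.)

P[X ≥ 9] ≤ 5/18 ≈ 0.2778.


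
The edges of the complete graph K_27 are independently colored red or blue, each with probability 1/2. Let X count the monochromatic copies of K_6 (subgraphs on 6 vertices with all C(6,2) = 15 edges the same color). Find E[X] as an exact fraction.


Let X = Σ_S X_S over the C(27, 6) = 296010 subsets S of size 6, where X_S = 1 if the K_6 on S is monochromatic.
For a fixed S, the K_6 on S has C(6, 2) = 15 edges. P[all 15 edges red] = (1/2)^15, and likewise for blue, so P[monochromatic] = 2·(1/2)^15 = 2^{1 − 15} = 1/16384.
By linearity of expectation: E[X] = C(27, 6) · 2^{1 − 15} = 296010 · 1/16384 = 148005/8192.
Numerically: E[X] ≈ 18.0670.

E[X] = C(27,6)·2^(1−C(6,2)) = 148005/8192 ≈ 18.0670.


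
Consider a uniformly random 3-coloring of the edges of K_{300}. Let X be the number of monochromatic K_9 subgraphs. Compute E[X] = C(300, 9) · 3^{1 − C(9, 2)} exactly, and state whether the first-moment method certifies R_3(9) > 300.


E[X] = C(300, 9) · 3^{1 − 36} = 48052241692154700 · 3^{−35} = 48052241692154700/50031545098999707.
As a reduced fraction: E[X] = 16017413897384900/16677181699666569 ≈ 0.9604389.
Is E[X] < 1? YES.
Since E[X] < 1, there exists a 3-coloring of K_{300} with no monochromatic K_9; hence R_3(9) > 300.

E[X] = 16017413897384900/16677181699666569 ≈ 0.9604389; E[X] < 1, so R_3(9) > 300.


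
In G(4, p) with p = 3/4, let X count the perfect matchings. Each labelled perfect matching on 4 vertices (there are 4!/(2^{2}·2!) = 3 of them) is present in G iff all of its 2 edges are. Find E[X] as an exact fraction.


K_4 has 4!/(2^{2}·2!) = 3 labelled perfect matchings.
For each such perfect matching H, let X_H = 1 if all 2 edges of H are present in G. Then P[X_H = 1] = p^{2} = (3/4)^{2} = 9/16.
By linearity: E[X] = Σ_H E[X_H] = 3 · p^{2} = 3 · 9/16 = 27/16.
Numerically: E[X] ≈ 1.69.

E[X] = 3 · (3/4)^{2} = 27/16 ≈ 1.69.


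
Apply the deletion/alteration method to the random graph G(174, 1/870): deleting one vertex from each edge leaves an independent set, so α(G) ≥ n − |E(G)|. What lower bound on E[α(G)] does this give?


E[|E(G)|] = C(174, 2)·p = 15051 · (1/870) = 173/10.
E[α(G)] ≥ n − E[|E(G)|] = 174 − 173/10 = 1567/10.
Numerically: ≈ 156.7000.
(This is only a lower bound; the true E[α(G)] may be larger.)

E[α(G)] ≥ 1567/10 ≈ 156.7000.


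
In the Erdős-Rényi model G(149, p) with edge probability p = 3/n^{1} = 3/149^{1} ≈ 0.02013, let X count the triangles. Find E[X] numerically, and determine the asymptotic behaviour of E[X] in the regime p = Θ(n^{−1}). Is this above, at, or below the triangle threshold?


Number of potential triangles: C(149, 3) = 540274.
Each occurs with probability p³ ≈ (0.02013)³ ≈ 8.162157e-06.
By linearity: E[X] = C(149, 3)·p³ ≈ 540274 · 8.162157e-06 ≈ 4.4098.
Here α = 1, so p = 3/n is exactly at the triangle threshold p ~ 1/n. Asymptotically E[X] → c³/6 = 3³/6 = 9/2 ≈ 4.5000, a bounded constant. In this regime the triangle count is asymptotically Poisson(c³/6).

E[X] ≈ 4.4098; in regime p = Θ(1/n^{1}) E[X] stays bounded (at the triangle threshold p ~ 1/n).


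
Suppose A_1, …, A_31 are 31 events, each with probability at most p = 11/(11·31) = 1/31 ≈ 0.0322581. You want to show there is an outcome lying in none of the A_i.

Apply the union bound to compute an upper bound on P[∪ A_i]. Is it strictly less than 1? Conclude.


Union bound: P[∪_{i=1}^{31} A_i] ≤ Σ_i P[A_i] ≤ 31·p = 31·(1/31) = 1.
Numerically: 1 ≈ 1.0000000.
Is 1 < 1? NO.
Since the bound 1 is ≥ 1, the union bound is uninformative here; it does NOT by itself certify existence.

31·p = 1 ≈ 1.0000000; existence NOT certified by the union bound.


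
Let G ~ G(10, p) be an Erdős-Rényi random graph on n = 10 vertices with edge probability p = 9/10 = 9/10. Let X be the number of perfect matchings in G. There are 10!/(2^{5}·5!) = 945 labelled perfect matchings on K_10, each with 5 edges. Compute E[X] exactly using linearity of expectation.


K_10 has 10!/(2^{5}·5!) = 945 labelled perfect matchings.
For each such perfect matching H, let X_H = 1 if all 5 edges of H are present in G. Then P[X_H = 1] = p^{5} = (9/10)^{5} = 59049/100000.
Summing the indicators: E[X] = Σ_H E[X_H] = 945 · p^{5} = 945 · 59049/100000 = 11160261/20000.
Numerically: E[X] ≈ 558.

E[X] = 945 · (9/10)^{5} = 11160261/20000 ≈ 558.


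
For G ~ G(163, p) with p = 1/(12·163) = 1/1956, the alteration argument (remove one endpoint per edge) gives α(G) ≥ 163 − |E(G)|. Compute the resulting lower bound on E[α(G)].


E[|E(G)|] = C(163, 2)·p = 13203 · (1/1956) = 27/4.
E[α(G)] ≥ n − E[|E(G)|] = 163 − 27/4 = 625/4.
Numerically: ≈ 156.250000.
(This is only a lower bound; the true E[α(G)] may be larger.)

E[α(G)] ≥ 625/4 ≈ 156.250000.


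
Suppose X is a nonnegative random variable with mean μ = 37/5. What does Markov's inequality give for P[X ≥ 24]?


μ = E[X] = 37/5, a = 24.
Markov: P[X ≥ 24] ≤ μ/a = (37/5)/24 = 37/120.
Numerically: ≈ 0.30833.
(Since a = 24 > μ = 7.40000, the bound 37/120 is < 1 and informative.)

P[X ≥ 24] ≤ 37/120 ≈ 0.30833.


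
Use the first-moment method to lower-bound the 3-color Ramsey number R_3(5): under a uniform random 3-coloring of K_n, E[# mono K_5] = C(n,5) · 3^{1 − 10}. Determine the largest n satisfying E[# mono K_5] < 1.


We need C(n, 5) · 3^{1 − 10} < 1, i.e. C(n, 5) < 3^{10 − 1} = 19683.
Check values of n near the boundary:
  n = 18: C(18, 5) = 8568; 8568 < 19683? YES
  n = 19: C(19, 5) = 11628; 11628 < 19683? YES
  n = 20: C(20, 5) = 15504; 15504 < 19683? YES
  n = 21: C(21, 5) = 20349; 20349 < 19683? NO
The largest n with C(n, 5) < 19683 is n = 20 (where E[X] = 5168/6561 ≈ 0.7876848). Hence R_3(5) > 20, i.e. R_3(5) ≥ 21.

Largest n = 20; hence R_3(5) > 20.


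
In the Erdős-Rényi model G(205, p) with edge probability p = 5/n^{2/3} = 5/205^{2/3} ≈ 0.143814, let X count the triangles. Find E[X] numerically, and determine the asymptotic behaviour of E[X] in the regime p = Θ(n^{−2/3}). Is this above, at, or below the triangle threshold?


Number of potential triangles: C(205, 3) = 1414910.
Each occurs with probability p³ ≈ (0.143814)³ ≈ 2.97441999e-03.
By linearity: E[X] = C(205, 3)·p³ ≈ 1414910 · 2.97441999e-03 ≈ 4208.536585.
Since α = 2/3 < 1, p = c/n^{2/3} ≫ 1/n is above the triangle threshold p ~ 1/n. Asymptotically E[X] ~ (c³/6)·n^{3(1−α)} = (5³/6)·n^{1} → ∞; triangles are abundant w.h.p.

E[X] ≈ 4208.536585; in regime p = Θ(1/n^{2/3}) E[X] diverges (above the triangle threshold p ~ 1/n).


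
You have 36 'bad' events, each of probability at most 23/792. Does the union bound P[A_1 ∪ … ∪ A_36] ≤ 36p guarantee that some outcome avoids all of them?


Union bound: P[∪_{i=1}^{36} A_i] ≤ Σ_i P[A_i] ≤ 36·p = 36·(23/792) = 23/22.
Numerically: 23/22 ≈ 1.04545.
Is 23/22 < 1? NO.
Since the bound 23/22 is ≥ 1, the union bound is uninformative here; it does NOT by itself certify existence.

36·p = 23/22 ≈ 1.04545; existence NOT certified by the union bound.


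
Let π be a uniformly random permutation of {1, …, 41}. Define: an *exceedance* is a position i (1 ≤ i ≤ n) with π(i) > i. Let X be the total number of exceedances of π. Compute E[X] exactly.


Write X = Σ_{i=1}^{41} X_i, where X_i = 1_{π(i) > i}.
For each fixed i, π(i) is uniform over {1, …, 41} (marginal of a uniform permutation), so P[π(i) > i] = (n − i)/n. Summing: Σ_{i=1}^{41} (n − i)/n = (0 + 1 + … + 40)/41 = 41(41 − 1)/(2·41) = (41 − 1)/2.
Hence E[X] = Σ_{i=1}^{41} (41 − i)/41 = 20 ≈ 20.000.

E[X] = 20 = 20.000.


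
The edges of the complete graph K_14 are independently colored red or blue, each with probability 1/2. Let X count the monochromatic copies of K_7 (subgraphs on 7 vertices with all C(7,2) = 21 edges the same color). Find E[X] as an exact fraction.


Let X = Σ_S X_S over the C(14, 7) = 3432 subsets S of size 7, where X_S = 1 if the K_7 on S is monochromatic.
For a fixed S, the K_7 on S has C(7, 2) = 21 edges. P[all 21 edges red] = (1/2)^21, and likewise for blue, so P[monochromatic] = 2·(1/2)^21 = 2^{1 − 21} = 1/1048576.
Summing: E[X] = C(14, 7) · 2^{1 − 21} = 3432 · 1/1048576 = 429/131072.
Numerically: E[X] ≈ 0.00327.

E[X] = C(14,7)·2^(1−C(7,2)) = 429/131072 ≈ 0.00327.


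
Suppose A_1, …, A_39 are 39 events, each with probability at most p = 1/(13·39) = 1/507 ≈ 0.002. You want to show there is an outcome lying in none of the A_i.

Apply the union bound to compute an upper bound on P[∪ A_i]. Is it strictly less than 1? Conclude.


Union bound: P[∪_{i=1}^{39} A_i] ≤ Σ_i P[A_i] ≤ 39·p = 39·(1/507) = 1/13.
Numerically: 1/13 ≈ 0.077.
Is 1/13 < 1? YES.
Since P[∪ A_i] ≤ 1/13 < 1, the complement has P[∩ A_i^c] ≥ 1 − 1/13 = 12/13 > 0, so some outcome avoids every A_i.

39·p = 1/13 ≈ 0.077; existence CERTIFIED by the union bound.


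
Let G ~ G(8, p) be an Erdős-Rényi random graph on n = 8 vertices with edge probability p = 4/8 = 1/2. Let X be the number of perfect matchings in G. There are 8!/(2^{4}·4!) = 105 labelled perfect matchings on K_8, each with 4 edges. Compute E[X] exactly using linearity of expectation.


K_8 has 8!/(2^{4}·4!) = 105 labelled perfect matchings.
For each such perfect matching H, let X_H = 1 if all 4 edges of H are present in G. Then P[X_H = 1] = p^{4} = (1/2)^{4} = 1/16.
By linearity of expectation: E[X] = Σ_H E[X_H] = 105 · p^{4} = 105 · 1/16 = 105/16.
Numerically: E[X] ≈ 6.5625.

E[X] = 105 · (1/2)^{4} = 105/16 ≈ 6.5625.


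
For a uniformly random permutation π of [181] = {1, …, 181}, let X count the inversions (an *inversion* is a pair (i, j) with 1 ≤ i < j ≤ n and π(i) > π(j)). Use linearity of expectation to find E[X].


Write X = Σ X_I over the C(181, 2) = 16290 pairs i < j, with X_I the indicator of one inversion.
There are 16290 indicators.
For each fixed pair i < j, the values π(i) and π(j) are two distinct elements of {1, …, 181} in uniformly random order; by symmetry P[π(i) > π(j)] = 1/2.
By linearity: E[X] = 16290 · (1/2) = C(181, 2) · (1/2) = 16290/2 = 8145 ≈ 8145.000.

E[X] = 8145 = 8145.000.
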